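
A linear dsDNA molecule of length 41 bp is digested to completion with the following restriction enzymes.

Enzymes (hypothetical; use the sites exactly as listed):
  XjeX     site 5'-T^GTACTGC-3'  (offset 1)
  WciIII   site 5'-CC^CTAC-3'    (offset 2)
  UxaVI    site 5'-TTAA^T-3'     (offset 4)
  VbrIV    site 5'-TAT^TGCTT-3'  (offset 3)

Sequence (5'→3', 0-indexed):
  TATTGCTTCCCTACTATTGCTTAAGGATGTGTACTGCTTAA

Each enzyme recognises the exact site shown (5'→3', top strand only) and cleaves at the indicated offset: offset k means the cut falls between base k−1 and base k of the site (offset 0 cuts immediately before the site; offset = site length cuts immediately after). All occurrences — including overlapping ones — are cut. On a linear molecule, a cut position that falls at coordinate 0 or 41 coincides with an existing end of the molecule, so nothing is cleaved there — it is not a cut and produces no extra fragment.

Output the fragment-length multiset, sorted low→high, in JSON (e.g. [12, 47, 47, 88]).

Per-enzyme occurrences:
  XjeX TGTACTGC/1: at [29] ⇒ [30]
  WciIII CCCTAC/2: at [8] ⇒ [10]
  UxaVI (TTAAT, off=4): no sites
  VbrIV TATTGCTT/3: at [0, 14] ⇒ [3, 17]

All cut coordinates (distinct, sorted): [3, 10, 17, 30]

Fragment lengths:
  [0,3): 3 bp
  [3,10): 7 bp
  [10,17): 7 bp
  [17,30): 13 bp
  [30,41): 11 bp

[3,7,7,11,13]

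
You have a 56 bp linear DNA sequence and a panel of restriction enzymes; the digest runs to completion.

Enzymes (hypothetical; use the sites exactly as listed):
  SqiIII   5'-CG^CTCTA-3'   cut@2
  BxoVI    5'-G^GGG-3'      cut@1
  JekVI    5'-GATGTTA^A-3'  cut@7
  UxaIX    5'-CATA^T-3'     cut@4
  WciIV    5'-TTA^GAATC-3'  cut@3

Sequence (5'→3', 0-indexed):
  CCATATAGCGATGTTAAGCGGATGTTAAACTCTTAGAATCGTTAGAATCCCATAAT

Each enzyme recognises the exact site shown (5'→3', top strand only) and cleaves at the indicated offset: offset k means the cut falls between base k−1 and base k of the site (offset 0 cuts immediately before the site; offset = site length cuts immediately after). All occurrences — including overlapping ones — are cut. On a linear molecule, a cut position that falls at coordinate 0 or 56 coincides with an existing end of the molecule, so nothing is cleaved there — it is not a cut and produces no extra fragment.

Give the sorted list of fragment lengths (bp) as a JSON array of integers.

[5,8,9,11,11,12]

Site scan:
  SqiIII (CGCTCTA, off=2): no sites
  BxoVI (GGGG, off=1): no sites
  JekVI GATGTTAA/7: at [9, 20] ⇒ [16, 27]
  UxaIX CATAT/4: at [1] ⇒ [5]
  WciIV TTAGAATC/3: at [32, 41] ⇒ [35, 44]

Pooled cuts: [5, 16, 27, 35, 44]

Fragment lengths:
  [0,5): 5 bp
  [5,16): 11 bp
  [16,27): 11 bp
  [27,35): 8 bp
  [35,44): 9 bp
  [44,56): 12 bp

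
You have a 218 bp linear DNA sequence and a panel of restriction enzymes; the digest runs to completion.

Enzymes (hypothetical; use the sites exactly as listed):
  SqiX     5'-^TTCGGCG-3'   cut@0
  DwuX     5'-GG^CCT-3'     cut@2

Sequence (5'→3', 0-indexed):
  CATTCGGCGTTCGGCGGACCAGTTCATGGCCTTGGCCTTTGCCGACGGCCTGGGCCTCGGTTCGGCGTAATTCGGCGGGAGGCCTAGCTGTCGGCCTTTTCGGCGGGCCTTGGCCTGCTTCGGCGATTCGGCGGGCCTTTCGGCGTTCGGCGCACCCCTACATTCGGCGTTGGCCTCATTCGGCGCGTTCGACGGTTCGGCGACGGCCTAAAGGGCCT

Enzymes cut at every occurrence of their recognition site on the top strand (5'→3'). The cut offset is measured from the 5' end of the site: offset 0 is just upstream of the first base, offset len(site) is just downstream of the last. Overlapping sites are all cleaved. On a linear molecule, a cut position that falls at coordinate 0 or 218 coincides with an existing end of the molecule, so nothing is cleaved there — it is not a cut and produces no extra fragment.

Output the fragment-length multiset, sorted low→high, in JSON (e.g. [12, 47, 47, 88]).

[2,3,3,4,5,5,6,6,6,6,7,7,8,9,9,9,10,11,11,12,12,13,17,17,20]

Per-enzyme occurrences:
  SqiX (TTCGGCG, off=0): starts [2, 9, 60, 70, 98, 118, 126, 138, 145, 162, 178, 195] → cuts [2, 9, 60, 70, 98, 118, 126, 138, 145, 162, 178, 195]
  DwuX (GGCCT, off=2): starts [27, 33, 46, 52, 80, 92, 105, 111, 133, 171, 204, 213] → cuts [29, 35, 48, 54, 82, 94, 107, 113, 135, 173, 206, 215]

Pooled cuts: [2, 9, 29, 35, 48, 54, 60, 70, 82, 94, 98, 107, 113, 118, 126, 135, 138, 145, 162, 173, 178, 195, 206, 215]

Fragment lengths:
  [0,2): 2 bp
  [2,9): 7 bp
  [9,29): 20 bp
  [29,35): 6 bp
  [35,48): 13 bp
  [48,54): 6 bp
  [54,60): 6 bp
  [60,70): 10 bp
  [70,82): 12 bp
  [82,94): 12 bp
  [94,98): 4 bp
  [98,107): 9 bp
  [107,113): 6 bp
  [113,118): 5 bp
  [118,126): 8 bp
  [126,135): 9 bp
  [135,138): 3 bp
  [138,145): 7 bp
  [145,162): 17 bp
  [162,173): 11 bp
  [173,178): 5 bp
  [178,195): 17 bp
  [195,206): 11 bp
  [206,215): 9 bp
  [215,218): 3 bp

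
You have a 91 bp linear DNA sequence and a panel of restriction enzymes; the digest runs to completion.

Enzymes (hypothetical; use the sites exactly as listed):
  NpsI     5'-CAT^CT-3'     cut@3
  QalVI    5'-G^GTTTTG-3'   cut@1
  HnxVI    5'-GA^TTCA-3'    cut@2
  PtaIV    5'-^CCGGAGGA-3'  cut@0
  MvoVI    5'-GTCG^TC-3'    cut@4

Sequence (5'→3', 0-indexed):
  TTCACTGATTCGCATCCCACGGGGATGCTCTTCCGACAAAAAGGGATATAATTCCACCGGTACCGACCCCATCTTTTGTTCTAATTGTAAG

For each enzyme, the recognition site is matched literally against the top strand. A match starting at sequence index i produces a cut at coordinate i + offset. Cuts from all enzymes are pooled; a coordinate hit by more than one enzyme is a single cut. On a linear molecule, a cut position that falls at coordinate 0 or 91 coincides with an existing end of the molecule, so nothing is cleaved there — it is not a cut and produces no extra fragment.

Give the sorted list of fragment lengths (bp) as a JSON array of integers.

[19,72]

Per-enzyme occurrences:
  NpsI (CATCT, off=3): starts [69] → cuts [72]
  QalVI (GGTTTTG, off=1): no sites
  HnxVI (GATTCA, off=2): no sites
  PtaIV (CCGGAGGA, off=0): no sites
  MvoVI (GTCGTC, off=4): no sites

Pooled cuts: [72]

Fragments:
  [0,72): 72 bp
  [72,91): 19 bp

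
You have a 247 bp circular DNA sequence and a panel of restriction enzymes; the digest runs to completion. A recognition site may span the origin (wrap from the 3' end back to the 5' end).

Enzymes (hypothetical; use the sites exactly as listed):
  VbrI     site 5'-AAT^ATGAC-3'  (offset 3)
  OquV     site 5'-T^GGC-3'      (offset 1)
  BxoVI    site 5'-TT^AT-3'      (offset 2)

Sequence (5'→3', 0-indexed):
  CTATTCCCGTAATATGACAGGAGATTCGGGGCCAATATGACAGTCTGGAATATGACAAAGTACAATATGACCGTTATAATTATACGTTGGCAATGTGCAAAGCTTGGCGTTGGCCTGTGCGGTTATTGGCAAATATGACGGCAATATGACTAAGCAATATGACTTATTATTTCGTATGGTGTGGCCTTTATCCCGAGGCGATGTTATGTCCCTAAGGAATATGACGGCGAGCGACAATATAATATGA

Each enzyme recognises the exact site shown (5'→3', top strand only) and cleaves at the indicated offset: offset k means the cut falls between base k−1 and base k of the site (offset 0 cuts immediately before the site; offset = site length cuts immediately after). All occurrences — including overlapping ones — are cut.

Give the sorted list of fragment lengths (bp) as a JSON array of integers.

Site scan:
  VbrI (AATATGAC, off=3): starts [10, 33, 48, 63, 131, 142, 155, 217, 240] → cuts [13, 36, 51, 66, 134, 145, 158, 220, 243]
  OquV (TGGC, off=1): starts [87, 104, 110, 126, 181] → cuts [88, 105, 111, 127, 182]
  BxoVI (TTAT, off=2): starts [73, 79, 122, 163, 166, 187, 203] → cuts [75, 81, 124, 165, 168, 189, 205]

Pooled cuts: [13, 36, 51, 66, 75, 81, 88, 105, 111, 124, 127, 134, 145, 158, 165, 168, 182, 189, 205, 220, 243]

Fragments:
  13→36: 23 bp
  36→51: 15 bp
  51→66: 15 bp
  66→75: 9 bp
  75→81: 6 bp
  81→88: 7 bp
  88→105: 17 bp
  105→111: 6 bp
  111→124: 13 bp
  124→127: 3 bp
  127→134: 7 bp
  134→145: 11 bp
  145→158: 13 bp
  158→165: 7 bp
  165→168: 3 bp
  168→182: 14 bp
  182→189: 7 bp
  189→205: 16 bp
  205→220: 15 bp
  220→243: 23 bp
  243→13 (wrap): 247-243+13 = 17 bp

[3,3,6,6,7,7,7,7,9,11,13,13,14,15,15,15,16,17,17,23,23]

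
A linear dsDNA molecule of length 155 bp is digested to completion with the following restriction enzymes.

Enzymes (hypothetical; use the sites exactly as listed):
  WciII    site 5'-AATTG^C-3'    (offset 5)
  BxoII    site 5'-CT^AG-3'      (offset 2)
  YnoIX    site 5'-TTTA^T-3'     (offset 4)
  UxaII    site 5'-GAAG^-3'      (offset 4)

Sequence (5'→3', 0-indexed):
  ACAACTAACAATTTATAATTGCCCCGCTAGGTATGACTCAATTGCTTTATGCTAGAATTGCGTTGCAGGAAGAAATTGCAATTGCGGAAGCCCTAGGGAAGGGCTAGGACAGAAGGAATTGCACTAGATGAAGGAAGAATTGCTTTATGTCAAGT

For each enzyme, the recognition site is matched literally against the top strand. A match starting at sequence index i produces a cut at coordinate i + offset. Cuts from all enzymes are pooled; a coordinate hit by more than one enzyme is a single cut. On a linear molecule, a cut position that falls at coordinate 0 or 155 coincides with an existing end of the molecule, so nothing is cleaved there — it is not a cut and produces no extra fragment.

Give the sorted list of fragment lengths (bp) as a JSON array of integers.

[4,4,4,4,4,5,5,5,6,6,6,6,6,7,7,7,8,8,10,12,15,16]

Site scan:
  WciII AATTGC/5: at [16, 39, 55, 73, 79, 116, 137] ⇒ [21, 44, 60, 78, 84, 121, 142]
  BxoII CTAG/2: at [26, 51, 92, 103, 123] ⇒ [28, 53, 94, 105, 125]
  YnoIX TTTAT/4: at [11, 45, 143] ⇒ [15, 49, 147]
  UxaII GAAG/4: at [68, 86, 97, 111, 129, 133] ⇒ [72, 90, 101, 115, 133, 137]

All cut coordinates (distinct, sorted): [15, 21, 28, 44, 49, 53, 60, 72, 78, 84, 90, 94, 101, 105, 115, 121, 125, 133, 137, 142, 147]

Fragments:
  [0,15): 15 bp
  [15,21): 6 bp
  [21,28): 7 bp
  [28,44): 16 bp
  [44,49): 5 bp
  [49,53): 4 bp
  [53,60): 7 bp
  [60,72): 12 bp
  [72,78): 6 bp
  [78,84): 6 bp
  [84,90): 6 bp
  [90,94): 4 bp
  [94,101): 7 bp
  [101,105): 4 bp
  [105,115): 10 bp
  [115,121): 6 bp
  [121,125): 4 bp
  [125,133): 8 bp
  [133,137): 4 bp
  [137,142): 5 bp
  [142,147): 5 bp
  [147,155): 8 bp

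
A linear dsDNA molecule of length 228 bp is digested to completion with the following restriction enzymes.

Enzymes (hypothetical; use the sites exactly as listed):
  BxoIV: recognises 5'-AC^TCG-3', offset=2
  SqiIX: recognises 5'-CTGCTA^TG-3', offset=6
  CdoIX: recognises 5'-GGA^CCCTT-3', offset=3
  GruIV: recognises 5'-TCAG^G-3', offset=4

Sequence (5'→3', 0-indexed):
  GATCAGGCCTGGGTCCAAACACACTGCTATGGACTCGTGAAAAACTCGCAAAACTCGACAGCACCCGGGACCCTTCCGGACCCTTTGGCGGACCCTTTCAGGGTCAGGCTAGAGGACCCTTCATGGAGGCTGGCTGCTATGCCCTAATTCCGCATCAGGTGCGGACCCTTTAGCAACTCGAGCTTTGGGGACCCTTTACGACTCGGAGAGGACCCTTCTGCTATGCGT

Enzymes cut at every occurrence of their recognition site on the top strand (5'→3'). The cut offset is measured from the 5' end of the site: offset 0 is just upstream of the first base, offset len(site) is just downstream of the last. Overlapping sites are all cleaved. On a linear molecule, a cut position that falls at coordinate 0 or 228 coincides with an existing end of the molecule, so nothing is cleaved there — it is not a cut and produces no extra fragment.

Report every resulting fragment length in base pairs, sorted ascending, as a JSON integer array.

[5,5,6,6,7,9,9,9,10,10,11,11,11,12,12,14,16,19,23,23]

Scan for sites:
  BxoIV ACTCG/2: at [32, 43, 52, 175, 200] ⇒ [34, 45, 54, 177, 202]
  SqiIX CTGCTATG/6: at [23, 133, 217] ⇒ [29, 139, 223]
  CdoIX GGACCCTT/3: at [67, 77, 89, 113, 162, 188, 209] ⇒ [70, 80, 92, 116, 165, 191, 212]
  GruIV TCAGG/4: at [2, 97, 103, 154] ⇒ [6, 101, 107, 158]

All cut coordinates (distinct, sorted): [6, 29, 34, 45, 54, 70, 80, 92, 101, 107, 116, 139, 158, 165, 177, 191, 202, 212, 223]

Fragment lengths:
  [0,6): 6 bp
  [6,29): 23 bp
  [29,34): 5 bp
  [34,45): 11 bp
  [45,54): 9 bp
  [54,70): 16 bp
  [70,80): 10 bp
  [80,92): 12 bp
  [92,101): 9 bp
  [101,107): 6 bp
  [107,116): 9 bp
  [116,139): 23 bp
  [139,158): 19 bp
  [158,165): 7 bp
  [165,177): 12 bp
  [177,191): 14 bp
  [191,202): 11 bp
  [202,212): 10 bp
  [212,223): 11 bp
  [223,228): 5 bp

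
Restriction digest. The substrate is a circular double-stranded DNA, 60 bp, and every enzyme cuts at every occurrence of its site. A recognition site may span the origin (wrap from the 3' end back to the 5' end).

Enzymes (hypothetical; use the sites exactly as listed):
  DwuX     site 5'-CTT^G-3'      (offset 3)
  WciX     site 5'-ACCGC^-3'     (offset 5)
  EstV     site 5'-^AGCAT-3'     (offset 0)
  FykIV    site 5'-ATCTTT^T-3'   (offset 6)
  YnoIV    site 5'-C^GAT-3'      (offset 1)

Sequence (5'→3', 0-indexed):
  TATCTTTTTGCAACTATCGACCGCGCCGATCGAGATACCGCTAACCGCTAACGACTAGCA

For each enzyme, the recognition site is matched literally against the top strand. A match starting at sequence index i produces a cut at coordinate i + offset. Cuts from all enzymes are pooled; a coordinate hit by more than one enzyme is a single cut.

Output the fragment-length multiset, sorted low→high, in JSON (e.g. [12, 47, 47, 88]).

Per-enzyme occurrences:
  DwuX (CTTG, off=3): no sites
  WciX ACCGC/5: at [19, 36, 43] ⇒ [24, 41, 48]
  EstV AGCAT/0: at [56] ⇒ [56]
  FykIV ATCTTTT/6: at [1] ⇒ [7]
  YnoIV CGAT/1: at [26] ⇒ [27]

Pooled cuts: [7, 24, 27, 41, 48, 56]

Fragments:
  7→24: 17 bp
  24→27: 3 bp
  27→41: 14 bp
  41→48: 7 bp
  48→56: 8 bp
  56→7 (wrap): 60-56+7 = 11 bp

[3,7,8,11,14,17]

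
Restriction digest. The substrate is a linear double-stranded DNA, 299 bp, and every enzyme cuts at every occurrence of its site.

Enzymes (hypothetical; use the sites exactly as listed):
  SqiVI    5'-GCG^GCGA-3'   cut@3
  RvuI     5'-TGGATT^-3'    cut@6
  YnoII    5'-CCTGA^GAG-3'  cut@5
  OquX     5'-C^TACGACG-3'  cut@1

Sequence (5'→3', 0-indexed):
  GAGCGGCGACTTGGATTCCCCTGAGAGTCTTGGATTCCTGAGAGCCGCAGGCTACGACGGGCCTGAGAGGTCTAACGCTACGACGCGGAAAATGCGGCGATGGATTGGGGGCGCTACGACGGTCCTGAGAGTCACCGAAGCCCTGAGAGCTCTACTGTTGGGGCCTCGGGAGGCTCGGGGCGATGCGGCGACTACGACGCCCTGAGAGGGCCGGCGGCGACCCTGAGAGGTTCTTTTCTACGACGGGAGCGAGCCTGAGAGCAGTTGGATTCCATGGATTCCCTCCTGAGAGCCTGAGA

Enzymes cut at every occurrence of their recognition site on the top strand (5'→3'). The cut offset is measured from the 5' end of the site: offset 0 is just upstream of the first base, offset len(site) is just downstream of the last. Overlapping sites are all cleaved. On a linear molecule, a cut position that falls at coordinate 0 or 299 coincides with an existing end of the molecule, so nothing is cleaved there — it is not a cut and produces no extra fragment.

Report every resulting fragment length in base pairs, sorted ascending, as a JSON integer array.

Site scan:
  SqiVI GCGGCGA/3: at [2, 93, 184, 213] ⇒ [5, 96, 187, 216]
  RvuI TGGATT/6: at [11, 30, 100, 265, 274] ⇒ [17, 36, 106, 271, 280]
  YnoII CCTGAGAG/5: at [19, 36, 61, 123, 141, 200, 221, 253, 284] ⇒ [24, 41, 66, 128, 146, 205, 226, 258, 289]
  OquX CTACGACG/1: at [51, 77, 113, 191, 237] ⇒ [52, 78, 114, 192, 238]

All cut coordinates (distinct, sorted): [5, 17, 24, 36, 41, 52, 66, 78, 96, 106, 114, 128, 146, 187, 192, 205, 216, 226, 238, 258, 271, 280, 289]

Fragment lengths:
  [0,5): 5 bp
  [5,17): 12 bp
  [17,24): 7 bp
  [24,36): 12 bp
  [36,41): 5 bp
  [41,52): 11 bp
  [52,66): 14 bp
  [66,78): 12 bp
  [78,96): 18 bp
  [96,106): 10 bp
  [106,114): 8 bp
  [114,128): 14 bp
  [128,146): 18 bp
  [146,187): 41 bp
  [187,192): 5 bp
  [192,205): 13 bp
  [205,216): 11 bp
  [216,226): 10 bp
  [226,238): 12 bp
  [238,258): 20 bp
  [258,271): 13 bp
  [271,280): 9 bp
  [280,289): 9 bp
  [289,299): 10 bp

[5,5,5,7,8,9,9,10,10,10,11,11,12,12,12,12,13,13,14,14,18,18,20,41]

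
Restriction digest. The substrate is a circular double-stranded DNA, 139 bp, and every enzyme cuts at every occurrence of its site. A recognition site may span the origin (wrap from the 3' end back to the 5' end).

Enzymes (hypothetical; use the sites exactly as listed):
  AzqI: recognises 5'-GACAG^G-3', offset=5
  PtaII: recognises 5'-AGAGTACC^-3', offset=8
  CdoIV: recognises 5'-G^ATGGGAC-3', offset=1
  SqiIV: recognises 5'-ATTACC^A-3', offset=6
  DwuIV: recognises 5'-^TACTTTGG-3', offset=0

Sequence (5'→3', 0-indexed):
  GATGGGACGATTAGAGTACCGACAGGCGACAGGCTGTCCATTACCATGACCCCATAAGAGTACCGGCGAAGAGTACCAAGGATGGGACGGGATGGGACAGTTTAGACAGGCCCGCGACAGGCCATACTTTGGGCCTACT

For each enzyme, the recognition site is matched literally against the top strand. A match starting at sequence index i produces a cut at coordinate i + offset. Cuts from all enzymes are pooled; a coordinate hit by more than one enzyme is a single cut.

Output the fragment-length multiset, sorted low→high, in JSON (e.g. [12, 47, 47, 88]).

Per-enzyme occurrences:
  AzqI (GACAGG, off=5): starts [20, 27, 104, 115] → cuts [25, 32, 109, 120]
  PtaII (AGAGTACC, off=8): starts [12, 56, 69] → cuts [20, 64, 77]
  CdoIV (GATGGGAC, off=1): starts [0, 80, 90] → cuts [1, 81, 91]
  SqiIV (ATTACCA, off=6): starts [39] → cuts [45]
  DwuIV (TACTTTGG, off=0): starts [124] → cuts [124]

Pooled cuts: [1, 20, 25, 32, 45, 64, 77, 81, 91, 109, 120, 124]

Fragment lengths:
  1→20: 19 bp
  20→25: 5 bp
  25→32: 7 bp
  32→45: 13 bp
  45→64: 19 bp
  64→77: 13 bp
  77→81: 4 bp
  81→91: 10 bp
  91→109: 18 bp
  109→120: 11 bp
  120→124: 4 bp
  124→1 (wrap): 139-124+1 = 16 bp

[4,4,5,7,10,11,13,13,16,18,19,19]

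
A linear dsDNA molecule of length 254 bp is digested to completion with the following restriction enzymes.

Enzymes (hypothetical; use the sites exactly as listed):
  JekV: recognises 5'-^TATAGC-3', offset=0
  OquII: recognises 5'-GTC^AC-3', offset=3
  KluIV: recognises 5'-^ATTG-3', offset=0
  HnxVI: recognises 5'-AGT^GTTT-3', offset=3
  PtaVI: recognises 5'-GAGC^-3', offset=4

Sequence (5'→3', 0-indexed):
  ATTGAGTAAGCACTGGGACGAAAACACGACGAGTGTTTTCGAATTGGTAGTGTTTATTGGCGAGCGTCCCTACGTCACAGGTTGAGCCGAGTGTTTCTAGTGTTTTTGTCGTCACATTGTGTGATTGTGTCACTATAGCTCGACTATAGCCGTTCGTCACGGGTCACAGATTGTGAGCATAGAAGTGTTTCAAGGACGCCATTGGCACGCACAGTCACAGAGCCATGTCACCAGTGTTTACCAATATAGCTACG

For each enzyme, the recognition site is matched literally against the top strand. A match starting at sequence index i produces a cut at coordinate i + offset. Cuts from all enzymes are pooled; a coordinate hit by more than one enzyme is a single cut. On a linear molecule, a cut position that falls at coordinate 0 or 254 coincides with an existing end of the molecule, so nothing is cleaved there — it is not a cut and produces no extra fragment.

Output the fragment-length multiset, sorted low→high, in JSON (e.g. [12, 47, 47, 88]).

[2,2,4,4,5,6,6,7,7,8,8,8,8,9,9,9,9,10,10,11,11,11,12,14,14,16,34]

Site scan:
  JekV (TATAGC, off=0): starts [133, 144, 244] → cuts [133, 144, 244]
  OquII (GTCAC, off=3): starts [73, 110, 128, 155, 162, 213, 226] → cuts [76, 113, 131, 158, 165, 216, 229]
  KluIV (ATTG, off=0): starts [0, 42, 55, 115, 123, 169, 200] → cuts [42, 55, 115, 123, 169, 200] (position 0 is a terminus of the linear molecule — no cut)
  HnxVI (AGTGTTT, off=3): starts [31, 48, 89, 98, 183, 232] → cuts [34, 51, 92, 101, 186, 235]
  PtaVI (GAGC, off=4): starts [61, 83, 174, 219] → cuts [65, 87, 178, 223]

All cut coordinates (distinct, sorted): [34, 42, 51, 55, 65, 76, 87, 92, 101, 113, 115, 123, 131, 133, 144, 158, 165, 169, 178, 186, 200, 216, 223, 229, 235, 244]

Fragment lengths:
  [0,34): 34 bp
  [34,42): 8 bp
  [42,51): 9 bp
  [51,55): 4 bp
  [55,65): 10 bp
  [65,76): 11 bp
  [76,87): 11 bp
  [87,92): 5 bp
  [92,101): 9 bp
  [101,113): 12 bp
  [113,115): 2 bp
  [115,123): 8 bp
  [123,131): 8 bp
  [131,133): 2 bp
  [133,144): 11 bp
  [144,158): 14 bp
  [158,165): 7 bp
  [165,169): 4 bp
  [169,178): 9 bp
  [178,186): 8 bp
  [186,200): 14 bp
  [200,216): 16 bp
  [216,223): 7 bp
  [223,229): 6 bp
  [229,235): 6 bp
  [235,244): 9 bp
  [244,254): 10 bp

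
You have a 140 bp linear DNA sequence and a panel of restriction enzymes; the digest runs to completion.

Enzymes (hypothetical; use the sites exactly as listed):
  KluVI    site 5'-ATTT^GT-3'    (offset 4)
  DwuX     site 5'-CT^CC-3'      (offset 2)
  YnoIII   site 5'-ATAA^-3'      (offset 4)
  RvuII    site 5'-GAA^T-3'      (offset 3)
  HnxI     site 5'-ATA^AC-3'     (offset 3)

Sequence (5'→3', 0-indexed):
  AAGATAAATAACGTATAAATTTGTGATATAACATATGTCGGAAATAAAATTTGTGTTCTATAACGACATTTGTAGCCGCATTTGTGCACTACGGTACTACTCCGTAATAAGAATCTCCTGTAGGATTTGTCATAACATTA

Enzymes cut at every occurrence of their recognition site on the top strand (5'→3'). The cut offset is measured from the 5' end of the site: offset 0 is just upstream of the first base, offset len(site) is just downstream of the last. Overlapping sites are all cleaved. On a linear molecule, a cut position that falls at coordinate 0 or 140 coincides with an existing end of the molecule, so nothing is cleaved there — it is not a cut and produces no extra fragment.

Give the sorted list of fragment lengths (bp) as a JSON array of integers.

Per-enzyme occurrences:
  KluVI ATTTGT/4: at [18, 48, 67, 79, 124] ⇒ [22, 52, 71, 83, 128]
  DwuX CTCC/2: at [99, 114] ⇒ [101, 116]
  YnoIII ATAA/4: at [3, 7, 14, 27, 43, 59, 106, 131] ⇒ [7, 11, 18, 31, 47, 63, 110, 135]
  RvuII GAAT/3: at [110] ⇒ [113]
  HnxI ATAAC/3: at [7, 27, 59, 131] ⇒ [10, 30, 62, 134]

All cut coordinates (distinct, sorted): [7, 10, 11, 18, 22, 30, 31, 47, 52, 62, 63, 71, 83, 101, 110, 113, 116, 128, 134, 135]

Fragments:
  [0,7): 7 bp
  [7,10): 3 bp
  [10,11): 1 bp
  [11,18): 7 bp
  [18,22): 4 bp
  [22,30): 8 bp
  [30,31): 1 bp
  [31,47): 16 bp
  [47,52): 5 bp
  [52,62): 10 bp
  [62,63): 1 bp
  [63,71): 8 bp
  [71,83): 12 bp
  [83,101): 18 bp
  [101,110): 9 bp
  [110,113): 3 bp
  [113,116): 3 bp
  [116,128): 12 bp
  [128,134): 6 bp
  [134,135): 1 bp
  [135,140): 5 bp

[1,1,1,1,3,3,3,4,5,5,6,7,7,8,8,9,10,12,12,16,18]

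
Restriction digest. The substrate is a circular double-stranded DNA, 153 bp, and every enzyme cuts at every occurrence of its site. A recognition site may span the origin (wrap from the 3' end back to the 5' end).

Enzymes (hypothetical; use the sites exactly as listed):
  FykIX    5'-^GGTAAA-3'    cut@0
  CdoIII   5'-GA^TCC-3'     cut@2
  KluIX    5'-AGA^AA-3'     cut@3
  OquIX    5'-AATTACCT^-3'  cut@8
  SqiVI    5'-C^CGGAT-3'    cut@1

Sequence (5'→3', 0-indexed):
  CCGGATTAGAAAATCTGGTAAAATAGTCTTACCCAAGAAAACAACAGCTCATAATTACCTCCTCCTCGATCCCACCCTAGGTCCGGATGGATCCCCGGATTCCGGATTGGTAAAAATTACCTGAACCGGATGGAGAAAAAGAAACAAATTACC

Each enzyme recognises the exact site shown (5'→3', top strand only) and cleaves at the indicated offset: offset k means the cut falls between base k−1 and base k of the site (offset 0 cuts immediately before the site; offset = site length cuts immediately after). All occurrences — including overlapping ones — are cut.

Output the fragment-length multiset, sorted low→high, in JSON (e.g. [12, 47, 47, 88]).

Scan for sites:
  FykIX GGTAAA/0: at [16, 108] ⇒ [16, 108]
  CdoIII GATCC/2: at [67, 89] ⇒ [69, 91]
  KluIX AGAAA/3: at [7, 35, 133, 139] ⇒ [10, 38, 136, 142]
  OquIX AATTACCT/8: at [52, 114] ⇒ [60, 122]
  SqiVI CCGGAT/1: at [0, 82, 94, 101, 125] ⇒ [1, 83, 95, 102, 126]

Pooled cuts: [1, 10, 16, 38, 60, 69, 83, 91, 95, 102, 108, 122, 126, 136, 142]

Fragment lengths:
  1→10: 9 bp
  10→16: 6 bp
  16→38: 22 bp
  38→60: 22 bp
  60→69: 9 bp
  69→83: 14 bp
  83→91: 8 bp
  91→95: 4 bp
  95→102: 7 bp
  102→108: 6 bp
  108→122: 14 bp
  122→126: 4 bp
  126→136: 10 bp
  136→142: 6 bp
  142→1 (wrap): 153-142+1 = 12 bp

[4,4,6,6,6,7,8,9,9,10,12,14,14,22,22]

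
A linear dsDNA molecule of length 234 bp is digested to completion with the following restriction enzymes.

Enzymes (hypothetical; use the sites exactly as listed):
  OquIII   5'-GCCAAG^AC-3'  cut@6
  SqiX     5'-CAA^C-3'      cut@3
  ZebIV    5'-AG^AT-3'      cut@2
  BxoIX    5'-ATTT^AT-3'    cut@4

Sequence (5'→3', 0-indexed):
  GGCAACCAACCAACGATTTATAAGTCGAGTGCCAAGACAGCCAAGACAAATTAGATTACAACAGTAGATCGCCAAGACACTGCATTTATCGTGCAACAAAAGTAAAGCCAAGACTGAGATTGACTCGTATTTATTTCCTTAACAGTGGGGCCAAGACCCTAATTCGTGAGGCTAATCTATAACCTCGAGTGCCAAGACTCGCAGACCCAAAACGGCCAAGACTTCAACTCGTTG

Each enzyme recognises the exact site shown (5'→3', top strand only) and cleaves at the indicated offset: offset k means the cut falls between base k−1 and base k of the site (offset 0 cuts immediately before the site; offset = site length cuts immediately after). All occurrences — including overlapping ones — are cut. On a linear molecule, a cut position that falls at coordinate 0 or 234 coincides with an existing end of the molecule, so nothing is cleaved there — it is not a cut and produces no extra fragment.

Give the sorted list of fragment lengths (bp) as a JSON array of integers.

[4,4,5,6,6,6,7,7,7,9,9,9,9,11,14,16,17,23,24,41]

Site scan:
  OquIII (GCCAAGAC, off=6): starts [30, 39, 70, 106, 149, 190, 214] → cuts [36, 45, 76, 112, 155, 196, 220]
  SqiX (CAAC, off=3): starts [2, 6, 10, 58, 93, 224] → cuts [5, 9, 13, 61, 96, 227]
  ZebIV (AGAT, off=2): starts [52, 65, 116] → cuts [54, 67, 118]
  BxoIX (ATTTAT, off=4): starts [15, 83, 128] → cuts [19, 87, 132]

All cut coordinates (distinct, sorted): [5, 9, 13, 19, 36, 45, 54, 61, 67, 76, 87, 96, 112, 118, 132, 155, 196, 220, 227]

Fragments:
  [0,5): 5 bp
  [5,9): 4 bp
  [9,13): 4 bp
  [13,19): 6 bp
  [19,36): 17 bp
  [36,45): 9 bp
  [45,54): 9 bp
  [54,61): 7 bp
  [61,67): 6 bp
  [67,76): 9 bp
  [76,87): 11 bp
  [87,96): 9 bp
  [96,112): 16 bp
  [112,118): 6 bp
  [118,132): 14 bp
  [132,155): 23 bp
  [155,196): 41 bp
  [196,220): 24 bp
  [220,227): 7 bp
  [227,234): 7 bp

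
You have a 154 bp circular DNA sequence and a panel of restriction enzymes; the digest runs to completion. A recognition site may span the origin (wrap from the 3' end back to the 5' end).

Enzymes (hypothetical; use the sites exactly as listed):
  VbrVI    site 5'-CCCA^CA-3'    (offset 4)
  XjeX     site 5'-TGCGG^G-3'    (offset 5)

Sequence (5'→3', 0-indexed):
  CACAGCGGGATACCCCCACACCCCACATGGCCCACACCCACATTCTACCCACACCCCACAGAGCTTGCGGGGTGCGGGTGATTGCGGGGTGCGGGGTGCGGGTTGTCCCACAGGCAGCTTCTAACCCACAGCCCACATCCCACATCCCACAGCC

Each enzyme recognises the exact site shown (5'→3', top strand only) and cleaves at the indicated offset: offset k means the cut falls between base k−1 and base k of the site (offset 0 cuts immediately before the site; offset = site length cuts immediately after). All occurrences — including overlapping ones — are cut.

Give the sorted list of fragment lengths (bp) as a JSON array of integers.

Scan for sites:
  VbrVI (CCCACA, off=4): starts [14, 21, 30, 36, 47, 54, 106, 124, 131, 138, 145, 152] → cuts [2, 18, 25, 34, 40, 51, 58, 110, 128, 135, 142, 149]
  XjeX (TGCGGG, off=5): starts [65, 72, 82, 89, 96] → cuts [70, 77, 87, 94, 101]

Pooled cuts: [2, 18, 25, 34, 40, 51, 58, 70, 77, 87, 94, 101, 110, 128, 135, 142, 149]

Fragment lengths:
  2→18: 16 bp
  18→25: 7 bp
  25→34: 9 bp
  34→40: 6 bp
  40→51: 11 bp
  51→58: 7 bp
  58→70: 12 bp
  70→77: 7 bp
  77→87: 10 bp
  87→94: 7 bp
  94→101: 7 bp
  101→110: 9 bp
  110→128: 18 bp
  128→135: 7 bp
  135→142: 7 bp
  142→149: 7 bp
  149→2 (wrap): 154-149+2 = 7 bp

[6,7,7,7,7,7,7,7,7,7,9,9,10,11,12,16,18]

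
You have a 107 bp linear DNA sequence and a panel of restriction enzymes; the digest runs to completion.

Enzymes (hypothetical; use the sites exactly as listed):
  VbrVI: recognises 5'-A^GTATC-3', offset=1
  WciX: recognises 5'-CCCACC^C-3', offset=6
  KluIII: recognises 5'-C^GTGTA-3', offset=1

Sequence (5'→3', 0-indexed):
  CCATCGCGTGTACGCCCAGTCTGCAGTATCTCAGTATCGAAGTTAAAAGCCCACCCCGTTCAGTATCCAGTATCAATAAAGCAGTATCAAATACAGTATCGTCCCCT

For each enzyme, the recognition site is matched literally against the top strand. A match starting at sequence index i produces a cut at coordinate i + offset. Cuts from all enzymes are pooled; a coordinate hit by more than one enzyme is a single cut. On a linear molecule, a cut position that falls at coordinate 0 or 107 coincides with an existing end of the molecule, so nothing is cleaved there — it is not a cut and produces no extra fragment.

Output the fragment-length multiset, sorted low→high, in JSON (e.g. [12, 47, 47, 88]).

[7,7,7,8,12,12,14,18,22]

Per-enzyme occurrences:
  VbrVI AGTATC/1: at [24, 32, 61, 68, 82, 94] ⇒ [25, 33, 62, 69, 83, 95]
  WciX CCCACCC/6: at [49] ⇒ [55]
  KluIII CGTGTA/1: at [6] ⇒ [7]

All cut coordinates (distinct, sorted): [7, 25, 33, 55, 62, 69, 83, 95]

Fragments:
  [0,7): 7 bp
  [7,25): 18 bp
  [25,33): 8 bp
  [33,55): 22 bp
  [55,62): 7 bp
  [62,69): 7 bp
  [69,83): 14 bp
  [83,95): 12 bp
  [95,107): 12 bp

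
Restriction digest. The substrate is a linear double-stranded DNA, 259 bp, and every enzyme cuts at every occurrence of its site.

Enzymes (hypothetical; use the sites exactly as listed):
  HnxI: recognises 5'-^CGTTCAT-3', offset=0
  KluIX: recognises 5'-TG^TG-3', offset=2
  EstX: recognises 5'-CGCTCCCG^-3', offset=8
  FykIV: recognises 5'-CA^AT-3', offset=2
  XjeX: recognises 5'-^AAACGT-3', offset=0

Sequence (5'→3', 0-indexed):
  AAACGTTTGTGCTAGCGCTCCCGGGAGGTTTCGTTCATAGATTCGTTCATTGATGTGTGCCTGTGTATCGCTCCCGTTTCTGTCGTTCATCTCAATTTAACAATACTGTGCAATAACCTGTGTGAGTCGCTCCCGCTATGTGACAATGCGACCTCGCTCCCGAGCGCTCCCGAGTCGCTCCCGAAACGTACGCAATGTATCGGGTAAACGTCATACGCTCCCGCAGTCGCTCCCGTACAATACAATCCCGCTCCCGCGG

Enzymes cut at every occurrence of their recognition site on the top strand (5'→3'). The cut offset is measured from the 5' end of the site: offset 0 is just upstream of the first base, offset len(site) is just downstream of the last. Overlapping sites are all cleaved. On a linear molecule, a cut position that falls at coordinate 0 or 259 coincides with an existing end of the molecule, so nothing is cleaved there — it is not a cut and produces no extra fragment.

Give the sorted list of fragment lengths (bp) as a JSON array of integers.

Per-enzyme occurrences:
  HnxI (CGTTCAT, off=0): starts [31, 43, 83] → cuts [31, 43, 83]
  KluIX (TGTG, off=2): starts [7, 53, 55, 61, 106, 118, 120, 138] → cuts [9, 55, 57, 63, 108, 120, 122, 140]
  EstX (CGCTCCCG, off=8): starts [15, 68, 127, 154, 164, 175, 215, 227, 248] → cuts [23, 76, 135, 162, 172, 183, 223, 235, 256]
  FykIV (CAAT, off=2): starts [92, 100, 110, 143, 192, 237, 242] → cuts [94, 102, 112, 145, 194, 239, 244]
  XjeX (AAACGT, off=0): starts [0, 183, 205] → cuts [183, 205] (position 0 is a terminus of the linear molecule — no cut)

All cut coordinates (distinct, sorted): [9, 23, 31, 43, 55, 57, 63, 76, 83, 94, 102, 108, 112, 120, 122, 135, 140, 145, 162, 172, 183, 194, 205, 223, 235, 239, 244, 256]

Fragment lengths:
  [0,9): 9 bp
  [9,23): 14 bp
  [23,31): 8 bp
  [31,43): 12 bp
  [43,55): 12 bp
  [55,57): 2 bp
  [57,63): 6 bp
  [63,76): 13 bp
  [76,83): 7 bp
  [83,94): 11 bp
  [94,102): 8 bp
  [102,108): 6 bp
  [108,112): 4 bp
  [112,120): 8 bp
  [120,122): 2 bp
  [122,135): 13 bp
  [135,140): 5 bp
  [140,145): 5 bp
  [145,162): 17 bp
  [162,172): 10 bp
  [172,183): 11 bp
  [183,194): 11 bp
  [194,205): 11 bp
  [205,223): 18 bp
  [223,235): 12 bp
  [235,239): 4 bp
  [239,244): 5 bp
  [244,256): 12 bp
  [256,259): 3 bp

[2,2,3,4,4,5,5,5,6,6,7,8,8,8,9,10,11,11,11,11,12,12,12,12,13,13,14,17,18]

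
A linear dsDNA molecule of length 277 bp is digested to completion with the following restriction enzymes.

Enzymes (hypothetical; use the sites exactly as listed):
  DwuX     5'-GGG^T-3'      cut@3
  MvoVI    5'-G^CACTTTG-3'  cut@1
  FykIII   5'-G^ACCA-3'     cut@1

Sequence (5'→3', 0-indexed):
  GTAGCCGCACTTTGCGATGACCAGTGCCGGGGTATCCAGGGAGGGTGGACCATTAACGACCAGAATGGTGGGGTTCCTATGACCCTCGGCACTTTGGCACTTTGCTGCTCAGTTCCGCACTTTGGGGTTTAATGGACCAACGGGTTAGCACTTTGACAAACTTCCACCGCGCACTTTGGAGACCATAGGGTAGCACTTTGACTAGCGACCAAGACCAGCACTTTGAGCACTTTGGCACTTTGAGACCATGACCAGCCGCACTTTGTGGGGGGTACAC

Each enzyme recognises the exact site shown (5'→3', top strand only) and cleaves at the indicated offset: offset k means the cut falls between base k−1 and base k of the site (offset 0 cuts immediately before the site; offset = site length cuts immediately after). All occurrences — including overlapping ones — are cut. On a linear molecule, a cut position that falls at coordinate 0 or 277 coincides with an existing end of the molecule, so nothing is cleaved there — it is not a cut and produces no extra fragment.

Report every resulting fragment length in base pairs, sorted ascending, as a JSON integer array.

[3,3,4,5,5,6,6,7,8,8,8,8,9,9,9,9,10,10,10,12,13,13,14,14,15,16,20,23]

Scan for sites:
  DwuX GGGT/3: at [29, 42, 70, 124, 141, 187, 269] ⇒ [32, 45, 73, 127, 144, 190, 272]
  MvoVI GCACTTTG/1: at [6, 88, 96, 116, 147, 170, 192, 217, 226, 234, 257] ⇒ [7, 89, 97, 117, 148, 171, 193, 218, 227, 235, 258]
  FykIII GACCA/1: at [18, 47, 57, 134, 180, 206, 212, 243, 249] ⇒ [19, 48, 58, 135, 181, 207, 213, 244, 250]

Pooled cuts: [7, 19, 32, 45, 48, 58, 73, 89, 97, 117, 127, 135, 144, 148, 171, 181, 190, 193, 207, 213, 218, 227, 235, 244, 250, 258, 272]

Fragment lengths:
  [0,7): 7 bp
  [7,19): 12 bp
  [19,32): 13 bp
  [32,45): 13 bp
  [45,48): 3 bp
  [48,58): 10 bp
  [58,73): 15 bp
  [73,89): 16 bp
  [89,97): 8 bp
  [97,117): 20 bp
  [117,127): 10 bp
  [127,135): 8 bp
  [135,144): 9 bp
  [144,148): 4 bp
  [148,171): 23 bp
  [171,181): 10 bp
  [181,190): 9 bp
  [190,193): 3 bp
  [193,207): 14 bp
  [207,213): 6 bp
  [213,218): 5 bp
  [218,227): 9 bp
  [227,235): 8 bp
  [235,244): 9 bp
  [244,250): 6 bp
  [250,258): 8 bp
  [258,272): 14 bp
  [272,277): 5 bp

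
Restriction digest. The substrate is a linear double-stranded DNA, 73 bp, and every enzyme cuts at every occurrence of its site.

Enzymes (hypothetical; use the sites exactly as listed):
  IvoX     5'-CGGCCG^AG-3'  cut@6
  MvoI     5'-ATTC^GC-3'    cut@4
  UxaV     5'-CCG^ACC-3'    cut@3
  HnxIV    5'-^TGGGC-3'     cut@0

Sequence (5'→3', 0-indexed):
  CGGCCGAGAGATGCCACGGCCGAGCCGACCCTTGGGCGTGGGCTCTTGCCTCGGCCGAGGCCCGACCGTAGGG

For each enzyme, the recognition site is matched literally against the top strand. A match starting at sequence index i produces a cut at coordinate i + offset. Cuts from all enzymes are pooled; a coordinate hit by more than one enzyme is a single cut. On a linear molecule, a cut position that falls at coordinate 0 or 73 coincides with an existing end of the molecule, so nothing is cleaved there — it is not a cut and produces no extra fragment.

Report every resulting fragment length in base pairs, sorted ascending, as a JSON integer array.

[5,5,6,6,7,9,16,19]

Site scan:
  IvoX (CGGCCGAG, off=6): starts [0, 16, 51] → cuts [6, 22, 57]
  MvoI (ATTCGC, off=4): no sites
  UxaV (CCGACC, off=3): starts [24, 61] → cuts [27, 64]
  HnxIV (TGGGC, off=0): starts [32, 38] → cuts [32, 38]

Pooled cuts: [6, 22, 27, 32, 38, 57, 64]

Fragment lengths:
  [0,6): 6 bp
  [6,22): 16 bp
  [22,27): 5 bp
  [27,32): 5 bp
  [32,38): 6 bp
  [38,57): 19 bp
  [57,64): 7 bp
  [64,73): 9 bp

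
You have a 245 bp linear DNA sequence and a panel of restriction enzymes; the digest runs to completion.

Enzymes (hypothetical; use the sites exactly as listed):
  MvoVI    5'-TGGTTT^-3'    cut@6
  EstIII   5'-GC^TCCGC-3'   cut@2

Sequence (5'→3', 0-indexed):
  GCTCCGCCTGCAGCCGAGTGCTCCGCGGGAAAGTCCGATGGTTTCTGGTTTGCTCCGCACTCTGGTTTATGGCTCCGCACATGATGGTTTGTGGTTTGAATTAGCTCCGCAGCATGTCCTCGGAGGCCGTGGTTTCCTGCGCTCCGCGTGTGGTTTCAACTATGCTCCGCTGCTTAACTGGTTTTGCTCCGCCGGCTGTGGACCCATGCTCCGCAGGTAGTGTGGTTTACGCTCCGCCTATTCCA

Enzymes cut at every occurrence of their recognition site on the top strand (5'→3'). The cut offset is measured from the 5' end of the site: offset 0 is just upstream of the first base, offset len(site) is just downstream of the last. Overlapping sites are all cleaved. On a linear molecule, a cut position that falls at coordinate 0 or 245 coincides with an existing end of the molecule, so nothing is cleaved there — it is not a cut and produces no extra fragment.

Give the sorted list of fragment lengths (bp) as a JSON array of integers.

[2,2,3,4,5,7,7,7,8,9,13,14,15,17,19,19,19,22,23,30]

Scan for sites:
  MvoVI (TGGTTT, off=6): starts [38, 45, 62, 84, 91, 129, 150, 178, 222] → cuts [44, 51, 68, 90, 97, 135, 156, 184, 228]
  EstIII (GCTCCGC, off=2): starts [0, 19, 51, 71, 103, 140, 163, 185, 207, 230] → cuts [2, 21, 53, 73, 105, 142, 165, 187, 209, 232]

Pooled cuts: [2, 21, 44, 51, 53, 68, 73, 90, 97, 105, 135, 142, 156, 165, 184, 187, 209, 228, 232]

Fragments:
  [0,2): 2 bp
  [2,21): 19 bp
  [21,44): 23 bp
  [44,51): 7 bp
  [51,53): 2 bp
  [53,68): 15 bp
  [68,73): 5 bp
  [73,90): 17 bp
  [90,97): 7 bp
  [97,105): 8 bp
  [105,135): 30 bp
  [135,142): 7 bp
  [142,156): 14 bp
  [156,165): 9 bp
  [165,184): 19 bp
  [184,187): 3 bp
  [187,209): 22 bp
  [209,228): 19 bp
  [228,232): 4 bp
  [232,245): 13 bp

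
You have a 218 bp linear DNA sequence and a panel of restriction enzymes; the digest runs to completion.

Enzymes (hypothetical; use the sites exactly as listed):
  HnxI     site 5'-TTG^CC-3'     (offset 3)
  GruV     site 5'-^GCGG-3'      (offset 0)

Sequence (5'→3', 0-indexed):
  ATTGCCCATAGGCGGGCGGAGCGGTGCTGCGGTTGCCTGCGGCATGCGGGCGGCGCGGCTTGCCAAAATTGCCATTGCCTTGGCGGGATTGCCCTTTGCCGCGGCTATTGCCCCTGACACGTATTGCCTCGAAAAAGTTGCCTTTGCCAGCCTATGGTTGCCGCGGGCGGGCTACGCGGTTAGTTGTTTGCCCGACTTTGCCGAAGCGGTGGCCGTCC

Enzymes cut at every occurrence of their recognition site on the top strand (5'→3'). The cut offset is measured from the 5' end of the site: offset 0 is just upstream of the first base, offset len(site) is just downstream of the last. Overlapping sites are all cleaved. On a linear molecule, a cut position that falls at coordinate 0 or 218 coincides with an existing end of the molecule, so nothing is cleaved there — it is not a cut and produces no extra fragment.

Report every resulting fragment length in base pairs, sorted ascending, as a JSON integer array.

Scan for sites:
  HnxI (TTGCC, off=3): starts [1, 32, 59, 68, 74, 88, 95, 107, 123, 137, 143, 157, 187, 197] → cuts [4, 35, 62, 71, 77, 91, 98, 110, 126, 140, 146, 160, 190, 200]
  GruV (GCGG, off=0): starts [11, 15, 20, 28, 38, 45, 49, 54, 82, 100, 162, 166, 175, 205] → cuts [11, 15, 20, 28, 38, 45, 49, 54, 82, 100, 162, 166, 175, 205]

Pooled cuts: [4, 11, 15, 20, 28, 35, 38, 45, 49, 54, 62, 71, 77, 82, 91, 98, 100, 110, 126, 140, 146, 160, 162, 166, 175, 190, 200, 205]

Fragments:
  [0,4): 4 bp
  [4,11): 7 bp
  [11,15): 4 bp
  [15,20): 5 bp
  [20,28): 8 bp
  [28,35): 7 bp
  [35,38): 3 bp
  [38,45): 7 bp
  [45,49): 4 bp
  [49,54): 5 bp
  [54,62): 8 bp
  [62,71): 9 bp
  [71,77): 6 bp
  [77,82): 5 bp
  [82,91): 9 bp
  [91,98): 7 bp
  [98,100): 2 bp
  [100,110): 10 bp
  [110,126): 16 bp
  [126,140): 14 bp
  [140,146): 6 bp
  [146,160): 14 bp
  [160,162): 2 bp
  [162,166): 4 bp
  [166,175): 9 bp
  [175,190): 15 bp
  [190,200): 10 bp
  [200,205): 5 bp
  [205,218): 13 bp

[2,2,3,4,4,4,4,5,5,5,5,6,6,7,7,7,7,8,8,9,9,9,10,10,13,14,14,15,16]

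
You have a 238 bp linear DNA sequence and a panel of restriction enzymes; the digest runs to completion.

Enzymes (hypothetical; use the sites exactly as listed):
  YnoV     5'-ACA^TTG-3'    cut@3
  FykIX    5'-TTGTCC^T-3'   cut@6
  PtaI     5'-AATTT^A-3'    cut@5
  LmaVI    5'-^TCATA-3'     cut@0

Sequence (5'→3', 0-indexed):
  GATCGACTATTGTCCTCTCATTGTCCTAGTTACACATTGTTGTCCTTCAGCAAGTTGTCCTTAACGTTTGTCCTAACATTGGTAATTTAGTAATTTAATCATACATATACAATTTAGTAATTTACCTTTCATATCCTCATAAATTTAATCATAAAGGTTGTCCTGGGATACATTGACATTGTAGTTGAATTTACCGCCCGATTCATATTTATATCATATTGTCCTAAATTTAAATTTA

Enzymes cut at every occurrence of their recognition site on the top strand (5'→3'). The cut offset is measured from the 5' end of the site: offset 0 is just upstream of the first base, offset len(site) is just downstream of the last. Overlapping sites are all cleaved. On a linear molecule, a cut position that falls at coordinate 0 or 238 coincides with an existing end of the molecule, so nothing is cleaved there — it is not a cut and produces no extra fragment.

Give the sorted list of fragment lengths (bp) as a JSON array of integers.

[1,2,2,5,5,6,6,7,8,8,8,9,9,10,10,10,10,11,11,11,13,14,15,15,15,17]

Scan for sites:
  YnoV ACATTG/3: at [33, 75, 169, 175] ⇒ [36, 78, 172, 178]
  FykIX TTGTCCT/6: at [9, 20, 39, 54, 67, 157, 218] ⇒ [15, 26, 45, 60, 73, 163, 224]
  PtaI AATTTA/5: at [83, 91, 110, 118, 141, 187, 226, 232] ⇒ [88, 96, 115, 123, 146, 192, 231, 237]
  LmaVI TCATA/0: at [98, 128, 136, 148, 202, 213] ⇒ [98, 128, 136, 148, 202, 213]

Pooled cuts: [15, 26, 36, 45, 60, 73, 78, 88, 96, 98, 115, 123, 128, 136, 146, 148, 163, 172, 178, 192, 202, 213, 224, 231, 237]

Fragments:
  [0,15): 15 bp
  [15,26): 11 bp
  [26,36): 10 bp
  [36,45): 9 bp
  [45,60): 15 bp
  [60,73): 13 bp
  [73,78): 5 bp
  [78,88): 10 bp
  [88,96): 8 bp
  [96,98): 2 bp
  [98,115): 17 bp
  [115,123): 8 bp
  [123,128): 5 bp
  [128,136): 8 bp
  [136,146): 10 bp
  [146,148): 2 bp
  [148,163): 15 bp
  [163,172): 9 bp
  [172,178): 6 bp
  [178,192): 14 bp
  [192,202): 10 bp
  [202,213): 11 bp
  [213,224): 11 bp
  [224,231): 7 bp
  [231,237): 6 bp
  [237,238): 1 bp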